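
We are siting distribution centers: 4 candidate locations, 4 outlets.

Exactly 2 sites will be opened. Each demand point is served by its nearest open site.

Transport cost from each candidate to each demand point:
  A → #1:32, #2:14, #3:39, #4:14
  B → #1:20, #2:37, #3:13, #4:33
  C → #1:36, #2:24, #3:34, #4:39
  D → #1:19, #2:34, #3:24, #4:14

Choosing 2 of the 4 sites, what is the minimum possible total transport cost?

61

Open {A, B}.
  #1→B 20, #2→A 14, #3→B 13, #4→A 14  ⇒ total 61.
Compare {A, D}: total 71.
Compare {B, D}: total 80.
No size-2 selection does better; minimum is 61.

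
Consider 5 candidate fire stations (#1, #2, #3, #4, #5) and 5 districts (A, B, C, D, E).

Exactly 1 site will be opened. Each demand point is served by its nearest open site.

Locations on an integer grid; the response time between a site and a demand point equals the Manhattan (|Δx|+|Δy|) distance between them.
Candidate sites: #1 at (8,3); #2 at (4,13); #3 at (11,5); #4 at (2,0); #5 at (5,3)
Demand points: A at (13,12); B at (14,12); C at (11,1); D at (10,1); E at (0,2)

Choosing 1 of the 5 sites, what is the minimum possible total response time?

42

Open {#3}.
  A→#3 9, B→#3 10, C→#3 4, D→#3 5, E→#3 14  ⇒ total 42.
Compare {#1}: total 47.
Compare {#5}: total 56.
No size-1 selection does better; minimum is 42.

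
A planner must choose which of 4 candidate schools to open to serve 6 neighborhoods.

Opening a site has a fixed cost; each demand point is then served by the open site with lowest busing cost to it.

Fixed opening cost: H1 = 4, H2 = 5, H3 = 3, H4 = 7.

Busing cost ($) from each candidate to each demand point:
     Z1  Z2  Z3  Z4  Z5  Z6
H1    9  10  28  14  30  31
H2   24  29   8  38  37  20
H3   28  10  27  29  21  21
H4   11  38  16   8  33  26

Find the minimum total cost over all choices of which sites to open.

93

Open {H2, H3, H4}: assign each demand point to its cheapest open site.
  Z1→H4 11, Z2→H3 10, Z3→H2 8, Z4→H4 8, Z5→H3 21, Z6→H2 20
  busing cost 78, fixed 15 → total 93.
Compare {H1, H2, H3}: busing cost 82 + fixed 12 = 94.
Compare {H1, H2, H3, H4}: busing cost 76 + fixed 19 = 95.
Compare {H3, H4}: busing cost 87 + fixed 10 = 97.
All other subsets cost ≥ 94. Minimum total cost: 93.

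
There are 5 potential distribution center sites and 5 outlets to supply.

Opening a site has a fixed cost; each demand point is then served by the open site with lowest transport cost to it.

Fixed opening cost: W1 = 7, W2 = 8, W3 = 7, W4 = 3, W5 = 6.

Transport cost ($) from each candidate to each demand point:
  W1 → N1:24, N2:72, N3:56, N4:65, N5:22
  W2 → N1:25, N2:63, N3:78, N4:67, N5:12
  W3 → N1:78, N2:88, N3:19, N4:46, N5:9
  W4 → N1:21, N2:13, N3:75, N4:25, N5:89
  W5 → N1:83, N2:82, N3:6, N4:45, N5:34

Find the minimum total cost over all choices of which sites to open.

Open {W3, W4, W5}: assign each demand point to its cheapest open site.
  N1→W4 21, N2→W4 13, N3→W5 6, N4→W4 25, N5→W3 9
  transport cost 74, fixed 16 → total 90.
Compare {W2, W4, W5}: transport cost 77 + fixed 17 = 94.
Compare {W3, W4}: transport cost 87 + fixed 10 = 97.
Compare {W1, W3, W4, W5}: transport cost 74 + fixed 23 = 97.
All other subsets cost ≥ 94. Minimum total cost: 90.

90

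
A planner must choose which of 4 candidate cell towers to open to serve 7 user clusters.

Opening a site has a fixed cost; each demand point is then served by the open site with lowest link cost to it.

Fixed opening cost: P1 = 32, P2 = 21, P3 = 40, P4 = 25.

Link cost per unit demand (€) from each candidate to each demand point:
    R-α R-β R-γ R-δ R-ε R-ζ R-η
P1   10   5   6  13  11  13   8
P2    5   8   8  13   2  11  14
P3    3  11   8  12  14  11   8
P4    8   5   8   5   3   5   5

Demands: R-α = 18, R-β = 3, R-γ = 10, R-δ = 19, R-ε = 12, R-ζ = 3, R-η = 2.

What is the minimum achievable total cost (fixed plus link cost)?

Open {P3, P4}: assign each demand point to its cheapest open site.
  R-α→P3 18×3=54, R-β→P4 3×5=15, R-γ→P3 10×8=80, R-δ→P4 19×5=95, R-ε→P4 12×3=36, R-ζ→P4 3×5=15, R-η→P4 2×5=10
  link cost 305, fixed 65 → total 370.
Compare {P2, P4}: link cost 329 + fixed 46 = 375.
Compare {P2, P3, P4}: link cost 293 + fixed 86 = 379.
Compare {P1, P3, P4}: link cost 285 + fixed 97 = 382.
All other subsets cost ≥ 375. Minimum total cost: 370.

370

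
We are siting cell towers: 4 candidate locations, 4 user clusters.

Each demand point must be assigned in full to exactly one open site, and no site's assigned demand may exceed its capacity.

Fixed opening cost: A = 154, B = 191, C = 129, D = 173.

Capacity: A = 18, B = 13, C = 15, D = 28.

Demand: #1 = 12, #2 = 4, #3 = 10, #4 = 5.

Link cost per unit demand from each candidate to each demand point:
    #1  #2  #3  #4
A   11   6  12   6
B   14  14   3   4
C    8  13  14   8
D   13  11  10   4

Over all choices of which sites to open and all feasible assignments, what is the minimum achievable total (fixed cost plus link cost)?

562

Open {C, D}; cheapest assignment that respects the capacities:
  C (cap 15, load 12): #1 — cost 12×8 = 96
  D (cap 28, load 19): #2, #3, #4 — cost 4×11 + 10×10 + 5×4 = 164
  Shipping 260, fixed 302 → total 562.
  Any other capacity-feasible assignment to {C, D} ships for at least 260.
Compare {A, D}: its best feasible assignment gives total 603.
Compare {B, D}: its best feasible assignment gives total 614.
Every other set of open sites that can feasibly serve all demand totals ≥ 603 even under its best assignment. Minimum: 562.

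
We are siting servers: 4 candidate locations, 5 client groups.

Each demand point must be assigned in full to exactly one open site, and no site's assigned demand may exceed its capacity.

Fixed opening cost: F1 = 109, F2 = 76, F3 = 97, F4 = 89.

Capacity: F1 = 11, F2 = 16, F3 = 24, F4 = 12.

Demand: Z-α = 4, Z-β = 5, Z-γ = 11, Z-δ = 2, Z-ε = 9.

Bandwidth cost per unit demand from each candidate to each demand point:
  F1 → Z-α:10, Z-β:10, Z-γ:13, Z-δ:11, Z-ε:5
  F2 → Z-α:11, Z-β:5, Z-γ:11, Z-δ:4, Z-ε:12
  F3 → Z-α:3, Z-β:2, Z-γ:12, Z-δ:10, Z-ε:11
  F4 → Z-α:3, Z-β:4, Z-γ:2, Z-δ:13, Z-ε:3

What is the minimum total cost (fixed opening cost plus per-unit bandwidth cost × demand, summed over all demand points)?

349

Open {F3, F4}; cheapest assignment that respects the capacities:
  F3 (cap 24, load 20): Z-α, Z-β, Z-δ, Z-ε — cost 4×3 + 5×2 + 2×10 + 9×11 = 141
  F4 (cap 12, load 11): Z-γ — cost 11×2 = 22
  Shipping 163, fixed 186 → total 349.
  Any other capacity-feasible assignment to {F3, F4} ships for at least 163.
Compare {F1, F3, F4}: its best feasible assignment gives total 404.
Compare {F2, F3, F4}: its best feasible assignment gives total 413.
Every other set of open sites that can feasibly serve all demand totals ≥ 404 even under its best assignment. Minimum: 349.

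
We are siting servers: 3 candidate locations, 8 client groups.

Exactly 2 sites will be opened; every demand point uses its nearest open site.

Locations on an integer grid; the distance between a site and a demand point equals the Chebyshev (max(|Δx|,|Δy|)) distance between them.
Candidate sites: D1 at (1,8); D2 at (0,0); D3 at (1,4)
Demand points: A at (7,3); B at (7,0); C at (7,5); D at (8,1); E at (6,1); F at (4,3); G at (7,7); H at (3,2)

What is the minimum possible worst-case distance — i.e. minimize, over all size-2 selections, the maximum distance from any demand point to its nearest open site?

Open {D1, D2}.
  Farthest demand point is B at distance 7 (to D2); all others are ≤ 7.
With {D1, D3} the worst case is 7.
With {D2, D3} the worst case is 7.
No size-2 selection achieves below 7.

7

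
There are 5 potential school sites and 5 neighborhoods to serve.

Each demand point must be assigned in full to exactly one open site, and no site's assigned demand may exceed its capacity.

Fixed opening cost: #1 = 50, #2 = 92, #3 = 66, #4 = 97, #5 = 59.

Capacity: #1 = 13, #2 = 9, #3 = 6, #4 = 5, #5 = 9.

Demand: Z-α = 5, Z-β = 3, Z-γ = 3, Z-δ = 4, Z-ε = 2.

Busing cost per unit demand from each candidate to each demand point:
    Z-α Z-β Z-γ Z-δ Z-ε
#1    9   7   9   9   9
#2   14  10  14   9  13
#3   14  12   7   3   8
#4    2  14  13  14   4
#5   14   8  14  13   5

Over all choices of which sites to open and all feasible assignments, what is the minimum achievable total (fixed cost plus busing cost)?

237

Open {#1, #3}; cheapest assignment that respects the capacities:
  #1 (cap 13, load 11): Z-α, Z-β, Z-γ — cost 5×9 + 3×7 + 3×9 = 93
  #3 (cap 6, load 6): Z-δ, Z-ε — cost 4×3 + 2×8 = 28
  Shipping 121, fixed 116 → total 237.
  Any other capacity-feasible assignment to {#1, #3} ships for at least 121.
Compare {#1, #5}: its best feasible assignment gives total 251.
Compare {#1, #4}: its best feasible assignment gives total 259.
Every other set of open sites that can feasibly serve all demand totals ≥ 251 even under its best assignment. Minimum: 237.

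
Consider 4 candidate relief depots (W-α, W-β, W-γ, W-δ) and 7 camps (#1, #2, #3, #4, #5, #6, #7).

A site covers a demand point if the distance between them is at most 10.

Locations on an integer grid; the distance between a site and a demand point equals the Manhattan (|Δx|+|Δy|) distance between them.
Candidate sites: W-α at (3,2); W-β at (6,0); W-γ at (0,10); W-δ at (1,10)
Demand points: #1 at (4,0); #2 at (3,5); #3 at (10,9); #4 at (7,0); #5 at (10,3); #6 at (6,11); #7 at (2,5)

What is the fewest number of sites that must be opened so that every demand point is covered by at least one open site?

2

Coverage sets (demand points within 10 of each site):
  W-α: {#1, #2, #4, #5, #7}
  W-β: {#1, #2, #4, #5, #7}
  W-γ: {#2, #6, #7}
  W-δ: {#2, #3, #6, #7}
No single site covers all 7 demand points.
But {W-α, W-δ} covers everything, so the minimum is 2.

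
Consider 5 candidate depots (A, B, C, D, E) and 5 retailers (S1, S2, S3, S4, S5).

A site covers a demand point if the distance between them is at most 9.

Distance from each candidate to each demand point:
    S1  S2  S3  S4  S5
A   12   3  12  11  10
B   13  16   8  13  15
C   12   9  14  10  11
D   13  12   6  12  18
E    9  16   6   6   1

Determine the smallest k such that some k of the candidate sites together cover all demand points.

2

Coverage sets (demand points within 9 of each site):
  A: {S2}
  B: {S3}
  C: {S2}
  D: {S3}
  E: {S1, S3, S4, S5}
No single site covers all 5 demand points.
But {A, E} covers everything, so the minimum is 2.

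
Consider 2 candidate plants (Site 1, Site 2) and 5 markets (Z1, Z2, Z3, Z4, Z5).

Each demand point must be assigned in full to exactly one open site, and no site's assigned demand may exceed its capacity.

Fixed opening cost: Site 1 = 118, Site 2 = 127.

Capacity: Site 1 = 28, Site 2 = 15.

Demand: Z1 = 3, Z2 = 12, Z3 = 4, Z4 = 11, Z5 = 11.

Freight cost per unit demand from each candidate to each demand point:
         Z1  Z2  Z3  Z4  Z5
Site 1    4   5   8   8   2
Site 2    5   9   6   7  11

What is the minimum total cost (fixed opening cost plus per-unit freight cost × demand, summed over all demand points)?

440

Open {Site 1, Site 2}; cheapest assignment that respects the capacities:
  Site 1 (cap 28, load 26): Z1, Z2, Z5 — cost 3×4 + 12×5 + 11×2 = 94
  Site 2 (cap 15, load 15): Z3, Z4 — cost 4×6 + 11×7 = 101
  Shipping 195, fixed 245 → total 440.
  Any other capacity-feasible assignment to {Site 1, Site 2} ships for at least 195.
Total demand is 41 and no other set of sites has combined capacity ≥ 41, so {Site 1, Site 2} is the only feasible choice of open sites. Minimum: 440.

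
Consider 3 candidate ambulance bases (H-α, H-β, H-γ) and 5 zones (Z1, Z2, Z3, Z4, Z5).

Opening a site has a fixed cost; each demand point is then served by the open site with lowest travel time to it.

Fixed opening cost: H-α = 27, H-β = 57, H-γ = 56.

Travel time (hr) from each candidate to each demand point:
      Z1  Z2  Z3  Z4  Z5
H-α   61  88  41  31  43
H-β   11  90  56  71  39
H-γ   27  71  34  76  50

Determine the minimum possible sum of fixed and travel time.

289

Open {H-α, H-γ}: assign each demand point to its cheapest open site.
  Z1→H-γ 27, Z2→H-γ 71, Z3→H-γ 34, Z4→H-α 31, Z5→H-α 43
  travel time 206, fixed 83 → total 289.
Compare {H-α}: travel time 264 + fixed 27 = 291.
Compare {H-α, H-β}: travel time 210 + fixed 84 = 294.
Compare {H-γ}: travel time 258 + fixed 56 = 314.
All other subsets cost ≥ 291. Minimum total cost: 289.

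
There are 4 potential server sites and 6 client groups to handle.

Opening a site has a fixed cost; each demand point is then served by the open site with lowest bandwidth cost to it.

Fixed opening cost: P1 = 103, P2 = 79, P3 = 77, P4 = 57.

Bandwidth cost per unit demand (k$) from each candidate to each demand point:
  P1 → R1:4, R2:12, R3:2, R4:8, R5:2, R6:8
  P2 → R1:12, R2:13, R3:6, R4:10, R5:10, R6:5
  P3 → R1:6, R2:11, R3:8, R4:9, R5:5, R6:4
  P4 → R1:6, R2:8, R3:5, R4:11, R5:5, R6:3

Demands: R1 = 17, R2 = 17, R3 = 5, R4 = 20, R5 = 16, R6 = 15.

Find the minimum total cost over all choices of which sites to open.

Open {P1, P4}: assign each demand point to its cheapest open site.
  R1→P1 17×4=68, R2→P4 17×8=136, R3→P1 5×2=10, R4→P1 20×8=160, R5→P1 16×2=32, R6→P4 15×3=45
  bandwidth cost 451, fixed 160 → total 611.
Compare {P4}: bandwidth cost 608 + fixed 57 = 665.
Compare {P1, P3, P4}: bandwidth cost 451 + fixed 237 = 688.
Compare {P1, P2, P4}: bandwidth cost 451 + fixed 239 = 690.
All other subsets cost ≥ 665. Minimum total cost: 611.

611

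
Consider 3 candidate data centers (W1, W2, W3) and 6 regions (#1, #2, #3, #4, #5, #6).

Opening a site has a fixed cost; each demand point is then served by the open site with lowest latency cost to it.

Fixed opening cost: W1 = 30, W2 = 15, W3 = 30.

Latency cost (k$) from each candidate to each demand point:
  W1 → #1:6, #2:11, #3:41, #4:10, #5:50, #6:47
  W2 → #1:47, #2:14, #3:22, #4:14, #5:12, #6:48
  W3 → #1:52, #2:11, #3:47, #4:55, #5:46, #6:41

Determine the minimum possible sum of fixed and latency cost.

Open {W1, W2}: assign each demand point to its cheapest open site.
  #1→W1 6, #2→W1 11, #3→W2 22, #4→W1 10, #5→W2 12, #6→W1 47
  latency cost 108, fixed 45 → total 153.
Compare {W2}: latency cost 157 + fixed 15 = 172.
Compare {W1, W2, W3}: latency cost 102 + fixed 75 = 177.
Compare {W2, W3}: latency cost 147 + fixed 45 = 192.
All other subsets cost ≥ 172. Minimum total cost: 153.

153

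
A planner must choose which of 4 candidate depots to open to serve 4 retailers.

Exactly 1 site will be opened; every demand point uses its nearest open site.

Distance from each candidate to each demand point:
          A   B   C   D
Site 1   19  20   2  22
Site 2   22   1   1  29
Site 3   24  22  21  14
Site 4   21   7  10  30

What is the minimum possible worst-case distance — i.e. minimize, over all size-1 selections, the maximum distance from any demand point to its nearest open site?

22

Open {Site 1}.
  Farthest demand point is D at distance 22 (to Site 1); all others are ≤ 22.
With {Site 3} the worst case is 24.
With {Site 2} the worst case is 29.
No size-1 selection achieves below 22.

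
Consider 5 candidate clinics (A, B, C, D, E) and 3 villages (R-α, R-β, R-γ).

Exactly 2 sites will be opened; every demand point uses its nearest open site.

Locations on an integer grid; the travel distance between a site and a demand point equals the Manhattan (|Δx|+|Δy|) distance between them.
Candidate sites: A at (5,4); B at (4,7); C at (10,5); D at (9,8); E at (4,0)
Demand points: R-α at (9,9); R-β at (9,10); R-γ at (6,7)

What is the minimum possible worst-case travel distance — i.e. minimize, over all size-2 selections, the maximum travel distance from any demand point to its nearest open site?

2

Open {B, D}.
  Farthest demand point is R-β at travel distance 2 (to D); all others are ≤ 2.
With {A, D} the worst case is 4.
With {C, D} the worst case is 4.
No size-2 selection achieves below 2.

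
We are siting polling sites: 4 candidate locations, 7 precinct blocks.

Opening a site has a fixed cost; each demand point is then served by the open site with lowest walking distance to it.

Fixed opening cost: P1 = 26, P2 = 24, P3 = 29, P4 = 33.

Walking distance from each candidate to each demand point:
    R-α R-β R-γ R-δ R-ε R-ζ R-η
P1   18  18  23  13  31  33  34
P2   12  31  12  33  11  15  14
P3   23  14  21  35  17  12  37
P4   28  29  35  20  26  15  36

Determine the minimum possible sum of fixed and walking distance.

Open {P1, P2}: assign each demand point to its cheapest open site.
  R-α→P2 12, R-β→P1 18, R-γ→P2 12, R-δ→P1 13, R-ε→P2 11, R-ζ→P2 15, R-η→P2 14
  walking distance 95, fixed 50 → total 145.
Compare {P2}: walking distance 128 + fixed 24 = 152.
Compare {P2, P3}: walking distance 108 + fixed 53 = 161.
Compare {P1, P2, P3}: walking distance 88 + fixed 79 = 167.
All other subsets cost ≥ 152. Minimum total cost: 145.

145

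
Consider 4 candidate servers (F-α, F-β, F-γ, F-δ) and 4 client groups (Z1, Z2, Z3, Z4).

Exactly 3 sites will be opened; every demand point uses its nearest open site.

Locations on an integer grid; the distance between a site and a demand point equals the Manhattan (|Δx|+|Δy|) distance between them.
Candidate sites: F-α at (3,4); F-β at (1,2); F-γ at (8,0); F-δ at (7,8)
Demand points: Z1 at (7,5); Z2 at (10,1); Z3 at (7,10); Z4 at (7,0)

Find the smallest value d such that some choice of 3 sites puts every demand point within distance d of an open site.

Open {F-α, F-γ, F-δ}.
  Farthest demand point is Z1 at distance 3 (to F-δ); all others are ≤ 3.
With {F-β, F-γ, F-δ} the worst case is 3.
With {F-α, F-β, F-γ} the worst case is 10.
No size-3 selection achieves below 3.

3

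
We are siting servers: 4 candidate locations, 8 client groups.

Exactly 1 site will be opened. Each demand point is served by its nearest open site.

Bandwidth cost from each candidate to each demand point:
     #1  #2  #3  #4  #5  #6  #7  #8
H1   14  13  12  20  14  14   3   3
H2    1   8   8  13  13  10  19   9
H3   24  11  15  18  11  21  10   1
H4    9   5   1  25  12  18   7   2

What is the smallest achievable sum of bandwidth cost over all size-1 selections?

79

Open {H4}.
  #1→H4 9, #2→H4 5, #3→H4 1, #4→H4 25, #5→H4 12, #6→H4 18, #7→H4 7, #8→H4 2  ⇒ total 79.
Compare {H2}: total 81.
Compare {H1}: total 93.
No size-1 selection does better; minimum is 79.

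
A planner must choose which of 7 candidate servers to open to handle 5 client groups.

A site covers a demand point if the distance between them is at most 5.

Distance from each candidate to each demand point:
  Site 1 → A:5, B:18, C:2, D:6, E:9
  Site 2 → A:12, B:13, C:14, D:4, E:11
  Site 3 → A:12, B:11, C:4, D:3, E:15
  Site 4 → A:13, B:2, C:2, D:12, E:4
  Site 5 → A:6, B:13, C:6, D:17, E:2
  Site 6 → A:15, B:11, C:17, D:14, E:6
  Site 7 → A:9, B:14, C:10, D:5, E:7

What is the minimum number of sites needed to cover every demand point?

3

Coverage sets (demand points within 5 of each site):
  Site 1: {A, C}
  Site 2: {D}
  Site 3: {C, D}
  Site 4: {B, C, E}
  Site 5: {E}
  Site 6: {}
  Site 7: {D}
No 2 sites suffice: every size-2 union leaves at least one demand point uncovered.
But {Site 1, Site 2, Site 4} covers everything, so the minimum is 3.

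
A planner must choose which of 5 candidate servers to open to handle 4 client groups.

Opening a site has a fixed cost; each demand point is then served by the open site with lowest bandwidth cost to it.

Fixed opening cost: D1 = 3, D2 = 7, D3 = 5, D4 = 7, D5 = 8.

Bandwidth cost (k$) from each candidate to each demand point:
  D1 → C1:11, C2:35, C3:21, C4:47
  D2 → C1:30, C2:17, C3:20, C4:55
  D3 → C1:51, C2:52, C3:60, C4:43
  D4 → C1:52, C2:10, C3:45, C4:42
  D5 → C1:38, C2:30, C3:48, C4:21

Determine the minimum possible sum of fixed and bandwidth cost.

81

Open {D1, D4, D5}: assign each demand point to its cheapest open site.
  C1→D1 11, C2→D4 10, C3→D1 21, C4→D5 21
  bandwidth cost 63, fixed 18 → total 81.
Compare {D1, D3, D4, D5}: bandwidth cost 63 + fixed 23 = 86.
Compare {D1, D2, D5}: bandwidth cost 69 + fixed 18 = 87.
Compare {D1, D2, D4, D5}: bandwidth cost 62 + fixed 25 = 87.
All other subsets cost ≥ 86. Minimum total cost: 81.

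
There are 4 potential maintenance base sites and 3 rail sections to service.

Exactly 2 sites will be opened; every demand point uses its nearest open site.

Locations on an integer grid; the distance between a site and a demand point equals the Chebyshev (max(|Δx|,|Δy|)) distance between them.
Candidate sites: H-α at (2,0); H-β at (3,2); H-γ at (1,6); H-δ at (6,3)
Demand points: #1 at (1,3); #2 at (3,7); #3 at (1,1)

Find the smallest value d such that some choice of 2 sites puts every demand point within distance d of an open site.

2

Open {H-β, H-γ}.
  Farthest demand point is #1 at distance 2 (to H-β); all others are ≤ 2.
With {H-α, H-γ} the worst case is 3.
With {H-α, H-δ} the worst case is 4.
No size-2 selection achieves below 2.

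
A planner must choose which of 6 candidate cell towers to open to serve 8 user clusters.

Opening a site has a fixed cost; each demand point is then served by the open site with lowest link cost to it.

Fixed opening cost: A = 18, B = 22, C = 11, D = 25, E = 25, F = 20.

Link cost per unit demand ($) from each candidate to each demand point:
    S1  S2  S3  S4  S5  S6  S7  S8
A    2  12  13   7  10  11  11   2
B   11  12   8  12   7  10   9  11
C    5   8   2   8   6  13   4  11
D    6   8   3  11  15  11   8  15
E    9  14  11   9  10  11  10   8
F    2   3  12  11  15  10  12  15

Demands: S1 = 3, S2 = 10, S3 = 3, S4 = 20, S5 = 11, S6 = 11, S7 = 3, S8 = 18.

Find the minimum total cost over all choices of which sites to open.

455

Open {A, C, F}: assign each demand point to its cheapest open site.
  S1→A 3×2=6, S2→F 10×3=30, S3→C 3×2=6, S4→A 20×7=140, S5→C 11×6=66, S6→F 11×10=110, S7→C 3×4=12, S8→A 18×2=36
  link cost 406, fixed 49 → total 455.
Compare {A, B, C, F}: link cost 406 + fixed 71 = 477.
Compare {A, C, D, F}: link cost 406 + fixed 74 = 480.
Compare {A, C, E, F}: link cost 406 + fixed 74 = 480.
All other subsets cost ≥ 477. Minimum total cost: 455.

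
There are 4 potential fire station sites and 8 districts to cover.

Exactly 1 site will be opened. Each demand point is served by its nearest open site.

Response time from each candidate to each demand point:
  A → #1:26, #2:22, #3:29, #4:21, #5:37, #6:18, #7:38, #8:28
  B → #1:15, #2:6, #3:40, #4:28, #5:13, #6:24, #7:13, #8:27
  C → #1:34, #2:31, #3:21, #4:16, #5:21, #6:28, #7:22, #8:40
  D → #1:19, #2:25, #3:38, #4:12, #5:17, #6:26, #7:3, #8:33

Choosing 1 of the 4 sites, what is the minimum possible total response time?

166

Open {B}.
  #1→B 15, #2→B 6, #3→B 40, #4→B 28, #5→B 13, #6→B 24, #7→B 13, #8→B 27  ⇒ total 166.
Compare {D}: total 173.
Compare {C}: total 213.
No size-1 selection does better; minimum is 166.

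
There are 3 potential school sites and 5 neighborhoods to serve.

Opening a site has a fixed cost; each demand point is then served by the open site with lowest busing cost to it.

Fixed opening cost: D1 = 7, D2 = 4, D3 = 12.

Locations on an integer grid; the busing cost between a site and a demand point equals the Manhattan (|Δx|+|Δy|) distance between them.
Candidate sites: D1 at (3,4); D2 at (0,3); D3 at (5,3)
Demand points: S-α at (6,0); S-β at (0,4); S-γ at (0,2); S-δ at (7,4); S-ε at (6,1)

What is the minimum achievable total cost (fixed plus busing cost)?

Open {D2, D3}: assign each demand point to its cheapest open site.
  S-α→D3 4, S-β→D2 1, S-γ→D2 1, S-δ→D3 3, S-ε→D3 3
  busing cost 12, fixed 16 → total 28.
Compare {D1, D2}: busing cost 19 + fixed 11 = 30.
Compare {D2}: busing cost 27 + fixed 4 = 31.
Compare {D1}: busing cost 25 + fixed 7 = 32.
All other subsets cost ≥ 30. Minimum total cost: 28.

28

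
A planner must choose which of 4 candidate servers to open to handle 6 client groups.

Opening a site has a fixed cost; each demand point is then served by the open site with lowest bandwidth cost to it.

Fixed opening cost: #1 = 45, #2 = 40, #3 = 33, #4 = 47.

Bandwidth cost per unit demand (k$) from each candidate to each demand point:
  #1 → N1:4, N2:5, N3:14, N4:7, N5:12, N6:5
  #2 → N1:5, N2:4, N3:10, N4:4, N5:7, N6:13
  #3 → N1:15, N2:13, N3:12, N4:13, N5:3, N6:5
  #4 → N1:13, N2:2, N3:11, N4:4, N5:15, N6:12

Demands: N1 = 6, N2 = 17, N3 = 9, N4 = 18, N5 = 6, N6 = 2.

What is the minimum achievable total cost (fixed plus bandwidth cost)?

Open {#2, #3}: assign each demand point to its cheapest open site.
  N1→#2 6×5=30, N2→#2 17×4=68, N3→#2 9×10=90, N4→#2 18×4=72, N5→#3 6×3=18, N6→#3 2×5=10
  bandwidth cost 288, fixed 73 → total 361.
Compare {#2}: bandwidth cost 328 + fixed 40 = 368.
Compare {#2, #3, #4}: bandwidth cost 254 + fixed 120 = 374.
Compare {#2, #4}: bandwidth cost 292 + fixed 87 = 379.
All other subsets cost ≥ 368. Minimum total cost: 361.

361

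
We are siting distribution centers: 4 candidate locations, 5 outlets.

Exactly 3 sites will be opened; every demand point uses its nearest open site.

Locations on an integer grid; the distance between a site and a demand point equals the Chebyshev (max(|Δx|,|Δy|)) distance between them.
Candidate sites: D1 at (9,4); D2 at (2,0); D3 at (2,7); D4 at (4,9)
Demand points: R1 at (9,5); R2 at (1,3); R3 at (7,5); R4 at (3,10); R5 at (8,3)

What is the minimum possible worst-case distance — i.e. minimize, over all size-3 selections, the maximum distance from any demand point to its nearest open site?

Open {D1, D2, D3}.
  Farthest demand point is R2 at distance 3 (to D2); all others are ≤ 3.
With {D1, D2, D4} the worst case is 3.
With {D1, D3, D4} the worst case is 4.
No size-3 selection achieves below 3.

3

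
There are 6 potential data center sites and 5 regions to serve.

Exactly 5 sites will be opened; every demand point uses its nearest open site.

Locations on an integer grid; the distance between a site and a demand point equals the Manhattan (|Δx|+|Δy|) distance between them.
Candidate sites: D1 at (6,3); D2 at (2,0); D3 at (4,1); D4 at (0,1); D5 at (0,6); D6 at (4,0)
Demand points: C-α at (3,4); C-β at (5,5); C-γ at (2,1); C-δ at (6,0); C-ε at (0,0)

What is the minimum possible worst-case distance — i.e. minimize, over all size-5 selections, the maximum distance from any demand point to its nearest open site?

Open {D1, D2, D3, D4, D5}.
  Farthest demand point is C-α at distance 4 (to D1); all others are ≤ 4.
With {D1, D2, D3, D4, D6} the worst case is 4.
With {D1, D2, D3, D5, D6} the worst case is 4.
No size-5 selection achieves below 4.

4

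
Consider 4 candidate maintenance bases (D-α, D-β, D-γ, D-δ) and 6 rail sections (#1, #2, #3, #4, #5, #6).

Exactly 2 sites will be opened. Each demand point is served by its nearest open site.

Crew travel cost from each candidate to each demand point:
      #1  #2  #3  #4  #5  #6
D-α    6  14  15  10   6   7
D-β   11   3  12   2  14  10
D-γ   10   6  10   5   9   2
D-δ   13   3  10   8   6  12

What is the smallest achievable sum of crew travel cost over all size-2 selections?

35

Open {D-α, D-γ}.
  #1→D-α 6, #2→D-γ 6, #3→D-γ 10, #4→D-γ 5, #5→D-α 6, #6→D-γ 2  ⇒ total 35.
Compare {D-α, D-β}: total 36.
Compare {D-β, D-γ}: total 36.
No size-2 selection does better; minimum is 35.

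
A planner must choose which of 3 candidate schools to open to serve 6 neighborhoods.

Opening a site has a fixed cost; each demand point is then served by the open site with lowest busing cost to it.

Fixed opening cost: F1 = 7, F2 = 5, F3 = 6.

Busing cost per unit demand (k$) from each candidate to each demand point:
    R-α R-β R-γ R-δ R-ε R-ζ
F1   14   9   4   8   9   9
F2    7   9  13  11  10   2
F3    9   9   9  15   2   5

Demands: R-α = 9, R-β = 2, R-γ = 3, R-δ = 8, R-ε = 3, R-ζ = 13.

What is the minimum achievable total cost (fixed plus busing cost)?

207

Open {F1, F2, F3}: assign each demand point to its cheapest open site.
  R-α→F2 9×7=63, R-β→F1 2×9=18, R-γ→F1 3×4=12, R-δ→F1 8×8=64, R-ε→F3 3×2=6, R-ζ→F2 13×2=26
  busing cost 189, fixed 18 → total 207.
Compare {F1, F2}: busing cost 210 + fixed 12 = 222.
Compare {F2, F3}: busing cost 228 + fixed 11 = 239.
Compare {F1, F3}: busing cost 246 + fixed 13 = 259.
All other subsets cost ≥ 222. Minimum total cost: 207.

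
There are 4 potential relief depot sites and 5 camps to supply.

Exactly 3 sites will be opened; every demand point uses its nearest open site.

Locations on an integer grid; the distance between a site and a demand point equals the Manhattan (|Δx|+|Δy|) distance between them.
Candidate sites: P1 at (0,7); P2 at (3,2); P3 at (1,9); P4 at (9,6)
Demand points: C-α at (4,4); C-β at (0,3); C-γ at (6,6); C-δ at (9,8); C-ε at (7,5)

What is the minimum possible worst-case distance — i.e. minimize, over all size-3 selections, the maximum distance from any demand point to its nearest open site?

Open {P1, P2, P4}.
  Farthest demand point is C-β at distance 4 (to P1); all others are ≤ 4.
With {P2, P3, P4} the worst case is 4.
With {P1, P3, P4} the worst case is 7.
No size-3 selection achieves below 4.

4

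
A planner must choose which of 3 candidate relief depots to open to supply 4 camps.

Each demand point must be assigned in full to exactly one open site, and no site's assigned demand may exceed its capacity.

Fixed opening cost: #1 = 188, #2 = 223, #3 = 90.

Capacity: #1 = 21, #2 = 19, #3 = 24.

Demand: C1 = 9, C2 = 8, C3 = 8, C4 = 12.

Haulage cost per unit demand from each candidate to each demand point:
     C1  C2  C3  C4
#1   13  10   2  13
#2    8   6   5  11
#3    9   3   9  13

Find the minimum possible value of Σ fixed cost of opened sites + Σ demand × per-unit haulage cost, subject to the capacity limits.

Open {#1, #3}; cheapest assignment that respects the capacities:
  #1 (cap 21, load 20): C3, C4 — cost 8×2 + 12×13 = 172
  #3 (cap 24, load 17): C1, C2 — cost 9×9 + 8×3 = 105
  Shipping 277, fixed 278 → total 555.
  Any other capacity-feasible assignment to {#1, #3} ships for at least 277.
Compare {#2, #3}: its best feasible assignment gives total 605.
Compare {#1, #2}: its best feasible assignment gives total 703.
Every other set of open sites that can feasibly serve all demand totals ≥ 605 even under its best assignment. Minimum: 555.

555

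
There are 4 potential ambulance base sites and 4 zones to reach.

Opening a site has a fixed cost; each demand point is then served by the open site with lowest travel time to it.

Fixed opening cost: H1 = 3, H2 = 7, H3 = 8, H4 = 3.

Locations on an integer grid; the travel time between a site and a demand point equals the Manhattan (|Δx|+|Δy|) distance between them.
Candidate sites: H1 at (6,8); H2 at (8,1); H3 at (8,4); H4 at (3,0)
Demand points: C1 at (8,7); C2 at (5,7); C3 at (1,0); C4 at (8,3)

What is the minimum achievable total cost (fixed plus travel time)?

20

Open {H1, H4}: assign each demand point to its cheapest open site.
  C1→H1 3, C2→H1 2, C3→H4 2, C4→H1 7
  travel time 14, fixed 6 → total 20.
Compare {H1, H2, H4}: travel time 9 + fixed 13 = 22.
Compare {H1, H3, H4}: travel time 8 + fixed 14 = 22.
Compare {H3, H4}: travel time 12 + fixed 11 = 23.
All other subsets cost ≥ 22. Minimum total cost: 20.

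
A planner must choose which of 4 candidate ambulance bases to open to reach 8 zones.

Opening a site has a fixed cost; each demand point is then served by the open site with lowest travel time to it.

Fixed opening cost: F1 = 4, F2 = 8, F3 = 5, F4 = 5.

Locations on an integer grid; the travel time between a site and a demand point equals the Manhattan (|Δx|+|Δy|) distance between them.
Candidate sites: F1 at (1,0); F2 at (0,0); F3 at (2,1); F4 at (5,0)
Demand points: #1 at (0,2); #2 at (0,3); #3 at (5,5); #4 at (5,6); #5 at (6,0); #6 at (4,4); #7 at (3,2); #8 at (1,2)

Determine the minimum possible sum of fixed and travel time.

Open {F3, F4}: assign each demand point to its cheapest open site.
  #1→F3 3, #2→F3 4, #3→F4 5, #4→F4 6, #5→F4 1, #6→F3 5, #7→F3 2, #8→F3 2
  travel time 28, fixed 10 → total 38.
Compare {F1, F4}: travel time 30 + fixed 9 = 39.
Compare {F3}: travel time 36 + fixed 5 = 41.
Compare {F2, F4}: travel time 29 + fixed 13 = 42.
All other subsets cost ≥ 39. Minimum total cost: 38.

38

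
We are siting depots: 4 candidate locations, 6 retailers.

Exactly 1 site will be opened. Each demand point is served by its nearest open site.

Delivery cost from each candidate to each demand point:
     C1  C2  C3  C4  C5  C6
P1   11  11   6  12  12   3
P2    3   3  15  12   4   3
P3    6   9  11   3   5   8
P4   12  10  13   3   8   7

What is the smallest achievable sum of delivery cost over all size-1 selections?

40

Open {P2}.
  C1→P2 3, C2→P2 3, C3→P2 15, C4→P2 12, C5→P2 4, C6→P2 3  ⇒ total 40.
Compare {P3}: total 42.
Compare {P4}: total 53.
No size-1 selection does better; minimum is 40.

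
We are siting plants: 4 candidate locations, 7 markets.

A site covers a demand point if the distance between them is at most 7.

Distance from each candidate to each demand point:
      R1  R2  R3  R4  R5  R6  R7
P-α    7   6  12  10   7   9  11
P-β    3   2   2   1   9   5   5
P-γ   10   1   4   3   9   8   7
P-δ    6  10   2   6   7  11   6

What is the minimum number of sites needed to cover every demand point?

2

Coverage sets (demand points within 7 of each site):
  P-α: {R1, R2, R5}
  P-β: {R1, R2, R3, R4, R6, R7}
  P-γ: {R2, R3, R4, R7}
  P-δ: {R1, R3, R4, R5, R7}
No single site covers all 7 demand points.
But {P-α, P-β} covers everything, so the minimum is 2.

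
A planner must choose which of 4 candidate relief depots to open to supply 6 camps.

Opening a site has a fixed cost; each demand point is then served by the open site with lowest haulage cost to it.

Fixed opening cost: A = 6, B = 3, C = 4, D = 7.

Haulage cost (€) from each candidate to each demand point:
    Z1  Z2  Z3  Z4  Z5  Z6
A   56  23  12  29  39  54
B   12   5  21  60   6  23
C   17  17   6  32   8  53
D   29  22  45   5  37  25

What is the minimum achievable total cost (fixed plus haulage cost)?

71

Open {B, C, D}: assign each demand point to its cheapest open site.
  Z1→B 12, Z2→B 5, Z3→C 6, Z4→D 5, Z5→B 6, Z6→B 23
  haulage cost 57, fixed 14 → total 71.
Compare {A, B, C, D}: haulage cost 57 + fixed 20 = 77.
Compare {A, B, D}: haulage cost 63 + fixed 16 = 79.
Compare {B, D}: haulage cost 72 + fixed 10 = 82.
All other subsets cost ≥ 77. Minimum total cost: 71.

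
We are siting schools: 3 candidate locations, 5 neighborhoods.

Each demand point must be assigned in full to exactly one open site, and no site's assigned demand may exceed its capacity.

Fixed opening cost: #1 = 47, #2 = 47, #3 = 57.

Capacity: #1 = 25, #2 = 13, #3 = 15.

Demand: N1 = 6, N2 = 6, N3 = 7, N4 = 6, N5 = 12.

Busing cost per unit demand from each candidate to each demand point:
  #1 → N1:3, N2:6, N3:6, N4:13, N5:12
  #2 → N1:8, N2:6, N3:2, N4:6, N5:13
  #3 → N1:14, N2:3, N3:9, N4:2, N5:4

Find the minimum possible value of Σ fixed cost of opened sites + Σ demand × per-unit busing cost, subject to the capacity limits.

303

Open {#1, #2, #3}; cheapest assignment that respects the capacities:
  #1 (cap 25, load 12): N1, N2 — cost 6×3 + 6×6 = 54
  #2 (cap 13, load 13): N3, N4 — cost 7×2 + 6×6 = 50
  #3 (cap 15, load 12): N5 — cost 12×4 = 48
  Shipping 152, fixed 151 → total 303.
  Any other capacity-feasible assignment to {#1, #2, #3} ships for at least 152.
Compare {#1, #3}: its best feasible assignment gives total 326.
Compare {#1, #2}: its best feasible assignment gives total 342.
Every other set of open sites that can feasibly serve all demand totals ≥ 326 even under its best assignment. Minimum: 303.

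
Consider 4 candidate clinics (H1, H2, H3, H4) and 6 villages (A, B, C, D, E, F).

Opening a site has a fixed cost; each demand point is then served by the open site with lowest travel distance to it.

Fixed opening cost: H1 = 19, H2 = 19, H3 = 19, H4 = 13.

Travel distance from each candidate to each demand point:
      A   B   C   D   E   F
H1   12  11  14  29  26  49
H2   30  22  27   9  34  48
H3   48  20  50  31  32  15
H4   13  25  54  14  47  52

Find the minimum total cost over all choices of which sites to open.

Open {H1, H3, H4}: assign each demand point to its cheapest open site.
  A→H1 12, B→H1 11, C→H1 14, D→H4 14, E→H1 26, F→H3 15
  travel distance 92, fixed 51 → total 143.
Compare {H1, H2, H3}: travel distance 87 + fixed 57 = 144.
Compare {H1, H3}: travel distance 107 + fixed 38 = 145.
Compare {H1, H2, H3, H4}: travel distance 87 + fixed 70 = 157.
All other subsets cost ≥ 144. Minimum total cost: 143.

143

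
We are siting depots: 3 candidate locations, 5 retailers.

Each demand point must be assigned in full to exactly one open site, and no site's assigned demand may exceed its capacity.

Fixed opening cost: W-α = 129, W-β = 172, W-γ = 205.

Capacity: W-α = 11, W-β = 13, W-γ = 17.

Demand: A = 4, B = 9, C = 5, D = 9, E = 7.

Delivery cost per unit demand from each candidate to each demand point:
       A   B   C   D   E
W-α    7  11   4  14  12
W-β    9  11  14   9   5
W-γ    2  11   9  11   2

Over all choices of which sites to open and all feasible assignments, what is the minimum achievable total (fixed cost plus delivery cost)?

748

Open {W-α, W-β, W-γ}; cheapest assignment that respects the capacities:
  W-α (cap 11, load 9): A, C — cost 4×7 + 5×4 = 48
  W-β (cap 13, load 9): D — cost 9×9 = 81
  W-γ (cap 17, load 16): B, E — cost 9×11 + 7×2 = 113
  Shipping 242, fixed 506 → total 748.
  Any other capacity-feasible assignment to {W-α, W-β, W-γ} ships for at least 242.
Total demand is 34 and no other set of sites has combined capacity ≥ 34, so {W-α, W-β, W-γ} is the only feasible choice of open sites. Minimum: 748.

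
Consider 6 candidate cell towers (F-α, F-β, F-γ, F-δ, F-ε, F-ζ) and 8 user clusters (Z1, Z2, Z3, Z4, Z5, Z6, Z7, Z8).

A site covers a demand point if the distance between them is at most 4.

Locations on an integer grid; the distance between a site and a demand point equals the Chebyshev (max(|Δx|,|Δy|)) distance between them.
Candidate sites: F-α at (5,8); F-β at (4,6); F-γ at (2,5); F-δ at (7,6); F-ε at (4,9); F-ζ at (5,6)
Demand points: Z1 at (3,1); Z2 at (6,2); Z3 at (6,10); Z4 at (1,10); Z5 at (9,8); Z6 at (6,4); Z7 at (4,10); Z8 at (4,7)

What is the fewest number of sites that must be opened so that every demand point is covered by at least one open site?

Coverage sets (demand points within 4 of each site):
  F-α: {Z3, Z4, Z5, Z6, Z7, Z8}
  F-β: {Z2, Z3, Z4, Z6, Z7, Z8}
  F-γ: {Z1, Z2, Z6, Z8}
  F-δ: {Z2, Z3, Z5, Z6, Z7, Z8}
  F-ε: {Z3, Z4, Z7, Z8}
  F-ζ: {Z2, Z3, Z4, Z5, Z6, Z7, Z8}
No single site covers all 8 demand points.
But {F-α, F-γ} covers everything, so the minimum is 2.

2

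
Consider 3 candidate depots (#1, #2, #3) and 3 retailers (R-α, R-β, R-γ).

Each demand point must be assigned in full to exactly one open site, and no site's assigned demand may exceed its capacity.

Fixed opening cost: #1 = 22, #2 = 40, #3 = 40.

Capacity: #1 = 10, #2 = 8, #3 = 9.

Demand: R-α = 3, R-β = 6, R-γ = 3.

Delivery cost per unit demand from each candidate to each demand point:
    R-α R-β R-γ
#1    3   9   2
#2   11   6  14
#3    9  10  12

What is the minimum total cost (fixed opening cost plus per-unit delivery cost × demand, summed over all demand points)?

113

Open {#1, #2}; cheapest assignment that respects the capacities:
  #1 (cap 10, load 6): R-α, R-γ — cost 3×3 + 3×2 = 15
  #2 (cap 8, load 6): R-β — cost 6×6 = 36
  Shipping 51, fixed 62 → total 113.
  Any other capacity-feasible assignment to {#1, #2} ships for at least 51.
Compare {#1, #3}: its best feasible assignment gives total 137.
Compare {#1, #2, #3}: its best feasible assignment gives total 153.
Every other set of open sites that can feasibly serve all demand totals ≥ 137 even under its best assignment. Minimum: 113.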